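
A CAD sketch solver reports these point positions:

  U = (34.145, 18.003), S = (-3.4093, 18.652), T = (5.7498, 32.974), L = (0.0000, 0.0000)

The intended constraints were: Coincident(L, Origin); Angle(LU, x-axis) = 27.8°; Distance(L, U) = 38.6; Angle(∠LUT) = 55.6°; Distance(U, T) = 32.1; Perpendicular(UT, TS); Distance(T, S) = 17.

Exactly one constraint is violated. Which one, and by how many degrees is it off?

Perpendicular(UT, TS) — off by 4.80°.

L = (0.00, 0.00) ✓; LU at 27.80° ✓; |LU| = 38.60 ✓; ∠LUT = 55.60° ✓; |UT| = 32.10 ✓; ∠(UT, TS) = 85.20° ✗; |TS| = 17.00 ✓.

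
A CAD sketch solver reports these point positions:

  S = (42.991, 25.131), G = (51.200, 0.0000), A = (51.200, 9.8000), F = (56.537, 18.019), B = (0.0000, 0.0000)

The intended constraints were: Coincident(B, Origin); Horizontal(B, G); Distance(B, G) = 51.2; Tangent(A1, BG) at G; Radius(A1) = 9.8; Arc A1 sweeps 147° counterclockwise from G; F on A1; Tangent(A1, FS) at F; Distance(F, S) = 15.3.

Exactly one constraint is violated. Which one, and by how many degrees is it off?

Tangent(A1, FS) at F — off by 5.30°.

B = (0.00, 0.00) ✓; B.y = 0.00, G.y = 0.00 ✓; |BG| = 51.20 ✓; ∠(AG, GB) = 90.00° ✓; |AG| = 9.800 ✓; bearing(A→F) − bearing(A→G) = 147.0° ✓; |AF| = 9.800 ✓; ∠(AF, FS) = 84.70° ✗; |FS| = 15.30 ✓.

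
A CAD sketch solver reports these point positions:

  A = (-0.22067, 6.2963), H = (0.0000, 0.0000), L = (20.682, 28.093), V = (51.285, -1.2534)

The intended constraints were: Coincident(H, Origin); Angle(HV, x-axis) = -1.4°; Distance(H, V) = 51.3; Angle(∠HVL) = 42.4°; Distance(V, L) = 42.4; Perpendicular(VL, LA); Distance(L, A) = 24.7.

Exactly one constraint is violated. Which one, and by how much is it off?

Distance(L, A) = 24.7 — off by 5.50.

H = (0.00, 0.00) ✓; HV at -1.400° ✓; |HV| = 51.30 ✓; ∠HVL = 42.40° ✓; |VL| = 42.40 ✓; ∠(VL, LA) = 90.00° ✓; |LA| = 30.20 ✗.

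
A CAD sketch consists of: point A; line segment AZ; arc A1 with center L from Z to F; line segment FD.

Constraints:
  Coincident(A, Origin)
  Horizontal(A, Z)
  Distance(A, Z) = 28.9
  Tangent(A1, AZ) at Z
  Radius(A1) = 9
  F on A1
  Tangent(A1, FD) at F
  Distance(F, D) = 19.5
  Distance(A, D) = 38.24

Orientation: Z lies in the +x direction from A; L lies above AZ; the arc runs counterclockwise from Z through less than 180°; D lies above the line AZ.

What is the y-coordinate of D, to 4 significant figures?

29.88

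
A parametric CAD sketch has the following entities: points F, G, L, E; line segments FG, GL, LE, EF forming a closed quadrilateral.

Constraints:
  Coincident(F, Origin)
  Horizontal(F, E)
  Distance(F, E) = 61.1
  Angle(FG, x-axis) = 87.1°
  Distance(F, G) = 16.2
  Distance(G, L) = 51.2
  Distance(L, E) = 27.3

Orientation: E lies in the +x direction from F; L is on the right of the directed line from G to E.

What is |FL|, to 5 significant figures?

43.274

Checks: |GL| = 51.20 ✓; |LE| = 27.30 ✓.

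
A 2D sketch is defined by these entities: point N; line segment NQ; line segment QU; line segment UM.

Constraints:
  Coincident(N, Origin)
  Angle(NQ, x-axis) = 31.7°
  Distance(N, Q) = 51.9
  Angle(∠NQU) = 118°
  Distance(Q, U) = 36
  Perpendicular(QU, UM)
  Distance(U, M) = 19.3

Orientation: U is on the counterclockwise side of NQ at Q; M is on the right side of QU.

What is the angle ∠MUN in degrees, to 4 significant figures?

127.2°

∠NQU = 118.0°, so QU runs at 31.7° + (180° − 118.0°) = 93.70° from the x-axis; with |QU| = 36.0, U = Q + 36.0·(cos 93.70°, sin 93.70°) = (41.83, 63.20). QU is perpendicular to UM; with |UM| = 19.3 on the right of QU, M = U + 19.3·(0.9979, 0.06453) = (61.09, 64.44). Then cos ∠MUN = UM·UN / (|UM||UN|), giving 127.2°.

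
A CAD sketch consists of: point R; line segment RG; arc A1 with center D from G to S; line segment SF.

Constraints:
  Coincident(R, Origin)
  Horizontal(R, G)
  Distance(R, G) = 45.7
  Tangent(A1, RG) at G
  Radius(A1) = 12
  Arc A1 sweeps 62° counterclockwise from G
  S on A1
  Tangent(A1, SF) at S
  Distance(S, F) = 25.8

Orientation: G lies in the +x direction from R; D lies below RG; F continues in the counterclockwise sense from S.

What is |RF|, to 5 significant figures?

37.124

R is at the origin; R and G share the same y with |RG| = 45.7 and G on the +x side, so G = (45.700, 0.0000). A1 meets RG tangentially, so DG is at right angles to RG, so D = G + (0, -12) = (45.700, -12.000). On A1, G sits at bearing 90° from D; a 62° counterclockwise sweep puts S at bearing 152°, so S = D + 12.0·(cos 152°, sin 152°) = (35.105, -6.3663). The tangent condition forces DS to be normal to SF, so SF runs along (−sin 152°, cos 152°); with |SF| = 25.8, F = (22.992, -29.146). Then |RF| = |F − R| = 37.124.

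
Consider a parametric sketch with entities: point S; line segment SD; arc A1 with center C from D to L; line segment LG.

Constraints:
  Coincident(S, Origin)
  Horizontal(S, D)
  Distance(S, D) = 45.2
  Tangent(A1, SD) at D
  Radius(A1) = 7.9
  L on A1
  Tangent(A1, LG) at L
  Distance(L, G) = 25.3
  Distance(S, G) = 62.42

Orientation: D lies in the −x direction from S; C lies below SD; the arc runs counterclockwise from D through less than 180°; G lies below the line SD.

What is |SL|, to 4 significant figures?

53.70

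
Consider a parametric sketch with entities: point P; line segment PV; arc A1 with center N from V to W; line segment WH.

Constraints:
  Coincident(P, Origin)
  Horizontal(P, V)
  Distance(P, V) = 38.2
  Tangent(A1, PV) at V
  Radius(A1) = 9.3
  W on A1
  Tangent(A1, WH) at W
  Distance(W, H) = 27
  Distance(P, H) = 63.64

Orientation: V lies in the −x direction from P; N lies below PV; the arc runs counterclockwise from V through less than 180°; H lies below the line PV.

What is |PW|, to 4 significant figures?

47.61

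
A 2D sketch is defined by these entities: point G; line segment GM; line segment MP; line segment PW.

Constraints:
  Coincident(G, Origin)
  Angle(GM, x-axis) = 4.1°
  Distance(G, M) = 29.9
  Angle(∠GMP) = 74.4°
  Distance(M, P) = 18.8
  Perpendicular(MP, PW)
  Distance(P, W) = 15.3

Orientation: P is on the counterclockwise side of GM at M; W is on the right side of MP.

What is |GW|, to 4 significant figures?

45.39

∠GMP = 74.4°, so MP runs at 4.1° + (180° − 74.4°) = 109.7° from the x-axis; with |MP| = 18.8, P = M + 18.8·(cos 109.7°, sin 109.7°) = (23.49, 19.84). The perpendicularity gives PW at right angles to MP; with |PW| = 15.3 on the right of MP, W = P + 15.3·(0.9415, 0.3371) = (37.89, 24.99). Then |GW| = |W − G| = 45.39.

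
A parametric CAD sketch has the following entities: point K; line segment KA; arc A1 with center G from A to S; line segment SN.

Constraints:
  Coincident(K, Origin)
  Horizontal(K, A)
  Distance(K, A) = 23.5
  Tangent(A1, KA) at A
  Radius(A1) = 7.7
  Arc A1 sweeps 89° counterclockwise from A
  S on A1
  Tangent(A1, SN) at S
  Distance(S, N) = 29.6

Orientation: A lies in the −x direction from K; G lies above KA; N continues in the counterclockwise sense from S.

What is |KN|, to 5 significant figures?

40.182

K is at the origin; K and A share the same y with |KA| = 23.5 and A on the −x side, so A = (-23.500, 0.0000). Since A1 is tangent to KA there, GA ⟂ KA, so G = A + (0, 7.7) = (-23.500, 7.7000). On A1, A sits at bearing -90° from G; an 89° counterclockwise sweep puts S at bearing -1°, so S = G + 7.7·(cos -1°, sin -1°) = (-15.801, 7.5656). Since A1 is tangent to SN there, GS ⟂ SN, so SN runs along (−sin -1°, cos -1°); with |SN| = 29.6, N = (-15.285, 37.161). Then |KN| = |N − K| = 40.182.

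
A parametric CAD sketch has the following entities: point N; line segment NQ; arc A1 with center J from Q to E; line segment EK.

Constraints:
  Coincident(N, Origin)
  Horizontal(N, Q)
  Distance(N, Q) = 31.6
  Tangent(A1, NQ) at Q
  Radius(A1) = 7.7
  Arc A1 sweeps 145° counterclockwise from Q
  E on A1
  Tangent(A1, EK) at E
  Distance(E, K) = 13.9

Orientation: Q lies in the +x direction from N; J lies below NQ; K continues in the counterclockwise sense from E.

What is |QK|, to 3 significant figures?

23.1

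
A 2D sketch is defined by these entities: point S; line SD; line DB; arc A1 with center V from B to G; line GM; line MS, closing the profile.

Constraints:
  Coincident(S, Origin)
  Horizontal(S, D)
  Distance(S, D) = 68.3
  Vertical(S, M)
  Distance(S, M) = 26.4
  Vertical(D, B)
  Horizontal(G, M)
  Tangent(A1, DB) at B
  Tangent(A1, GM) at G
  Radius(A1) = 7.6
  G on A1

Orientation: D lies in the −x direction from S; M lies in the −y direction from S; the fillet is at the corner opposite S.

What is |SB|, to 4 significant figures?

70.84

The virtual corner opposite S is at (-68.30, -26.40). Tangency of A1 to DB means the radius VB is perpendicular to DB and A1 meets GM tangentially, so VG is at right angles to GM, with radius 7.6, so the center V sits 7.6 in from both sides at V = (-60.70, -18.80). That places the tangent points at B = (-68.30, -18.80) on DB and G = (-60.70, -26.40) on GM. Then |SB| = |B − S| = 70.84.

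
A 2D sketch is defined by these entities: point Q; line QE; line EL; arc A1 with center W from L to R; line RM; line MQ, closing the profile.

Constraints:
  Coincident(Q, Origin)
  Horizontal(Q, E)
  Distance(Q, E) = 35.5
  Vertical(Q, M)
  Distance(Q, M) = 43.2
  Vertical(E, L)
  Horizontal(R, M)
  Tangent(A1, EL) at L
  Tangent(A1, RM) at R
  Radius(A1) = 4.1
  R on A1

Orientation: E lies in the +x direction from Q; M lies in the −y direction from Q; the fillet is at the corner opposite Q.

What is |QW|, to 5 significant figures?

50.147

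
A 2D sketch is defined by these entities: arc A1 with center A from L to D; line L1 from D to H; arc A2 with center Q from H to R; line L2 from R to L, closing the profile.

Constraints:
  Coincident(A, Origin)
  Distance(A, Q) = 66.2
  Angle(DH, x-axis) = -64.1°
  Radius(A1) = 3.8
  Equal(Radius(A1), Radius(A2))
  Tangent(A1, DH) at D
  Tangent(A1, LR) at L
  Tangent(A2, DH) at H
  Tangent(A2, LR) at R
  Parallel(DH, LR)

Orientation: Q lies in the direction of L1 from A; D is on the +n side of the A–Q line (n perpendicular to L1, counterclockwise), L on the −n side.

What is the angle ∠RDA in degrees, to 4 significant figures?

83.45°

Tangency of A1 to both parallel lines with radius 3.8 puts D and L at A ± 3.8·n: D = (3.418, 1.660), L = (-3.418, -1.660). Equal radii place H and R the same way about Q: H = Q + 3.8·n = (32.33, -57.89), R = Q − 3.8·n = (25.50, -61.21). Then cos ∠RDA = DR·DA / (|DR||DA|), giving 83.45°.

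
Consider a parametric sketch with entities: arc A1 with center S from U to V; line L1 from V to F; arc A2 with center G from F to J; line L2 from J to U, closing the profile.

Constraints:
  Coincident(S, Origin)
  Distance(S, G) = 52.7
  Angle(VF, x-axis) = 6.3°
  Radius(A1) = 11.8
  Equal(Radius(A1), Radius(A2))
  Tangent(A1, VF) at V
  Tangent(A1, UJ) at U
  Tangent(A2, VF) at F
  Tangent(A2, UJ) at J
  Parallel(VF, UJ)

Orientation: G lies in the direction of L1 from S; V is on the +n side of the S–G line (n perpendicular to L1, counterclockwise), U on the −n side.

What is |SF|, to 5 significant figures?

54.005

Tangency of A1 to both parallel lines with radius 11.8 puts V and U at S ± 11.8·n: V = (-1.2949, 11.729), U = (1.2949, -11.729). Equal radii place F and J the same way about G: F = G + 11.8·n = (51.087, 17.512), J = G − 11.8·n = (53.677, -5.9457). Then |SF| = |F − S| = 54.005.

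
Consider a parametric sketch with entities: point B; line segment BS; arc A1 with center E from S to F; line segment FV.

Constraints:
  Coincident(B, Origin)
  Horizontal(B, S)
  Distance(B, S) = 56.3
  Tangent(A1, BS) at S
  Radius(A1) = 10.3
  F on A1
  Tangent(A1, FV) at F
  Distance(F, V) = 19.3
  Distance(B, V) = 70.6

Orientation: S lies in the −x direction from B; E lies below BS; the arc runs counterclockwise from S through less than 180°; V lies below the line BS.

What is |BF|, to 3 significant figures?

67.5

Checks: |EF| = 10.30 ✓; ∠(EF, FV) = 90.00° ✓; |FV| = 19.30 ✓; |BV| = 70.60 ✓.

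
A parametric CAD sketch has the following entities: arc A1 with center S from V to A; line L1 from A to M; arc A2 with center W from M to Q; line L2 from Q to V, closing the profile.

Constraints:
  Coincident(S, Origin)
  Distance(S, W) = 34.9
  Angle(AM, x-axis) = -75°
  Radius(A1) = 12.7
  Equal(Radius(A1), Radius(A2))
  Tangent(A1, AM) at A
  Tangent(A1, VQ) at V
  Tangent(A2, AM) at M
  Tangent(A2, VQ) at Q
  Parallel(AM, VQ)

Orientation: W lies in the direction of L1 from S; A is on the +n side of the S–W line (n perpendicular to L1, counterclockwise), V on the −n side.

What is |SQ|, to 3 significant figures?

37.1

Tangency of A1 to both parallel lines with radius 12.7 puts A and V at S ± 12.7·n: A = (12.3, 3.29), V = (-12.3, -3.29). Equal radii place M and Q the same way about W: M = W + 12.7·n = (21.3, -30.4), Q = W − 12.7·n = (-3.23, -37.0). Then |SQ| = |Q − S| = 37.1.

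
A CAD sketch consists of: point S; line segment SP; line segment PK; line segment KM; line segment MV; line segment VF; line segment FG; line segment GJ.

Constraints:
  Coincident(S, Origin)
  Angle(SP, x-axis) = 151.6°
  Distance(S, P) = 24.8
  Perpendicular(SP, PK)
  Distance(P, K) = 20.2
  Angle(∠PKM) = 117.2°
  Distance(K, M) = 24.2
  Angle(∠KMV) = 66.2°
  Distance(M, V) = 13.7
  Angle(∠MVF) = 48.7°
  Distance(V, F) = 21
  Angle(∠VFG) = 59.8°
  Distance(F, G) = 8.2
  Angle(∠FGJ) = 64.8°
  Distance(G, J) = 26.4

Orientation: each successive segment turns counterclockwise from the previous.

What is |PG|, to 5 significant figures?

36.112

∠MVF = 48.7° gives VF at -170.50° from the x-axis; with |VF| = 21.0, F = (-31.243, -17.764). ∠VFG = 59.8° gives FG at -50.300° from the x-axis; with |FG| = 8.2, G = (-26.005, -24.073). Then |PG| = |G − P| = 36.112.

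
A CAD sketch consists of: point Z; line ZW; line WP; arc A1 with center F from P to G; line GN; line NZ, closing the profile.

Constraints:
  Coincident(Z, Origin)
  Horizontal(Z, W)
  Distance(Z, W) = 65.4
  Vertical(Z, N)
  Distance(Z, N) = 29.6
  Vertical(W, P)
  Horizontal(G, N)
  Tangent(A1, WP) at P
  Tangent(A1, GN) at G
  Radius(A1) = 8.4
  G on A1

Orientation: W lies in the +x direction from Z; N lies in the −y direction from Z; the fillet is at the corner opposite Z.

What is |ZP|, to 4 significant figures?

68.75

Z is at the origin; Z and W share the same y with |ZW| = 65.4 and W on the +x side, so W = (65.40, 0.000). Z and N share the same x with |ZN| = 29.6 and N on the −y side, so N = (0.000, -29.60). The virtual corner opposite Z is at (65.40, -29.60). The tangent condition forces FP to be normal to WP and since A1 is tangent to GN there, FG ⟂ GN, with radius 8.4, so the center F sits 8.4 in from both sides at F = (57.00, -21.20). That places the tangent points at P = (65.40, -21.20) on WP and G = (57.00, -29.60) on GN. Then |ZP| = |P − Z| = 68.75.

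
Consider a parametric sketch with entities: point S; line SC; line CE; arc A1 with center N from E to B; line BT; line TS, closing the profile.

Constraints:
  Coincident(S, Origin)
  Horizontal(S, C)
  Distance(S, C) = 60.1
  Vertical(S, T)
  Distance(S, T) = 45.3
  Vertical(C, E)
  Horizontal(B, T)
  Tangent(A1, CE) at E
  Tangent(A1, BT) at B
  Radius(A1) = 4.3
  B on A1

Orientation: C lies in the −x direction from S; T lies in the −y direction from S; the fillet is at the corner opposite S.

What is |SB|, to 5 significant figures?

71.873

The virtual corner opposite S is at (-60.100, -45.300). A1 meets CE tangentially, so NE is at right angles to CE and since A1 is tangent to BT there, NB ⟂ BT, with radius 4.3, so the center N sits 4.3 in from both sides at N = (-55.800, -41.000). That places the tangent points at E = (-60.100, -41.000) on CE and B = (-55.800, -45.300) on BT. Then |SB| = |B − S| = 71.873.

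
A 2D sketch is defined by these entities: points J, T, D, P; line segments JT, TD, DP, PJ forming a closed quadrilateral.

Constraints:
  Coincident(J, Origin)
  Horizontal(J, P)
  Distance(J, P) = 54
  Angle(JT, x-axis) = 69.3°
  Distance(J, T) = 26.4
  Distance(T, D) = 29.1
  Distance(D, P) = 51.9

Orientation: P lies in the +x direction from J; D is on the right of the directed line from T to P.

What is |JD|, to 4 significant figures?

4.163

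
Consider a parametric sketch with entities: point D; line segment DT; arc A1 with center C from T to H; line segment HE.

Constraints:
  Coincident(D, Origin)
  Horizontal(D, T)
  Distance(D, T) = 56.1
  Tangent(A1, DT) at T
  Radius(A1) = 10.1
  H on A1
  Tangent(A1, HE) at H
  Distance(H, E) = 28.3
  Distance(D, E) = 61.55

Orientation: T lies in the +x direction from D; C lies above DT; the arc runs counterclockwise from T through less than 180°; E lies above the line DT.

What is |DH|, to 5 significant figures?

66.245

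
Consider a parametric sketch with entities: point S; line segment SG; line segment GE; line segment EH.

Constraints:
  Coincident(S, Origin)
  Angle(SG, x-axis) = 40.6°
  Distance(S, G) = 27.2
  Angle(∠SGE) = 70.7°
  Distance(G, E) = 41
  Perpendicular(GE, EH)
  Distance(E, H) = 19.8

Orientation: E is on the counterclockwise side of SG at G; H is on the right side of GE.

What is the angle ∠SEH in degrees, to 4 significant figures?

128.7°

S is at the origin; SG runs at 40.6° with length 27.2, so G = 27.2·(cos 40.6°, sin 40.6°) = (20.65, 17.70). ∠SGE = 70.7°, so GE runs at 40.6° + (180° − 70.7°) = 149.9° from the x-axis; with |GE| = 41.0, E = G + 41.0·(cos 149.9°, sin 149.9°) = (-14.82, 38.26). GE is perpendicular to EH; with |EH| = 19.8 on the right of GE, H = E + 19.8·(0.5015, 0.8652) = (-4.889, 55.39). Then cos ∠SEH = ES·EH / (|ES||EH|), giving 128.7°.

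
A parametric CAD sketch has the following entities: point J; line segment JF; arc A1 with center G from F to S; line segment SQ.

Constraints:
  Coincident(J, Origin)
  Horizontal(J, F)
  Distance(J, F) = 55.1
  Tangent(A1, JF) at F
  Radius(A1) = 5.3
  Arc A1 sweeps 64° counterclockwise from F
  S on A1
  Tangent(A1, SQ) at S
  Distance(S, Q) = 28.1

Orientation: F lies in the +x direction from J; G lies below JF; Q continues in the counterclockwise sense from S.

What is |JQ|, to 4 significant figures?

47.35

On A1, F sits at bearing 90° from G; a 64° counterclockwise sweep puts S at bearing 154°, so S = G + 5.3·(cos 154°, sin 154°) = (50.34, -2.977). A1 meets SQ tangentially, so GS is at right angles to SQ, so SQ runs along (−sin 154°, cos 154°); with |SQ| = 28.1, Q = (38.02, -28.23). Then |JQ| = |Q − J| = 47.35.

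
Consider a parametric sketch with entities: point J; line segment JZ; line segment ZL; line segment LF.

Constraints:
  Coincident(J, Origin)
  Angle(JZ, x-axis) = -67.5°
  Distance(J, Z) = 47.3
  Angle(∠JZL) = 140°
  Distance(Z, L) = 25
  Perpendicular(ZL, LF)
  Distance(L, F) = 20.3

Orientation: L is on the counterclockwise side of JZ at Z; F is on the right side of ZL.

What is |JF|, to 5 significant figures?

79.501

J is at the origin; JZ runs at -67.5° with length 47.3, so Z = 47.3·(cos -67.5°, sin -67.5°) = (18.101, -43.700). ∠JZL = 140.0°, so ZL runs at -67.5° + (180° − 140.0°) = -27.500° from the x-axis; with |ZL| = 25.0, L = Z + 25.0·(cos -27.500°, sin -27.500°) = (40.276, -55.243). ZL is perpendicular to LF; with |LF| = 20.3 on the right of ZL, F = L + 20.3·(-0.46175, -0.88701) = (30.903, -73.250). Then |JF| = |F − J| = 79.501.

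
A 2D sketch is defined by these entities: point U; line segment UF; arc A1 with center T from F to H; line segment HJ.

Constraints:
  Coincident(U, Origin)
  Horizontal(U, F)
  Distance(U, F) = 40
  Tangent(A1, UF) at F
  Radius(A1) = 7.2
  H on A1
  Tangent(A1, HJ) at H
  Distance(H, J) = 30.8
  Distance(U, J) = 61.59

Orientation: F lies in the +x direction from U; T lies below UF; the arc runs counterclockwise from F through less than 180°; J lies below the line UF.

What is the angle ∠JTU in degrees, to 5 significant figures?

116.35°

U is at the origin; UF is horizontal with |UF| = 40.0 and F on the +x side, so F = (40.000, 0.0000). The tangent condition forces TF to be normal to UF, so T = F + (0, -7.2) = (40.000, -7.2000). Since TH ⟂ HJ (tangency), |TJ| = √(7.2² + 30.8²) = 31.630 regardless of where H sits on A1. So J lies on both circle(U, 61.59) and circle(T, 31.630); the below-UF intersection is J = (48.794, -37.583). H is the foot of the tangent from J: H = (33.721, -10.723).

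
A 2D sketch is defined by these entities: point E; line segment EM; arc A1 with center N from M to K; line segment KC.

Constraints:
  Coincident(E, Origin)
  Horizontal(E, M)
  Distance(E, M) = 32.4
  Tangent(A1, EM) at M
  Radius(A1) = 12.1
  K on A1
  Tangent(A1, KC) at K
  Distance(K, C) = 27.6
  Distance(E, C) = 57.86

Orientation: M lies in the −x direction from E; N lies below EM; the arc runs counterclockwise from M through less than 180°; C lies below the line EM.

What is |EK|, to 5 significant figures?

46.457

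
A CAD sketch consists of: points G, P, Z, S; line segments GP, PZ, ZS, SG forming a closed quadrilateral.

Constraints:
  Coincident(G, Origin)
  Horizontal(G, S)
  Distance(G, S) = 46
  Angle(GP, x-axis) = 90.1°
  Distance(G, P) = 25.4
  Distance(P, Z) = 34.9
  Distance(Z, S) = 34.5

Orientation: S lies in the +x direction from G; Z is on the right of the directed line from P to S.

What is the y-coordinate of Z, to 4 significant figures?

-7.255

G is at the origin; GS is horizontal with |GS| = 46.0 and S in +x, so S = (46.0, 0). GP runs at 90.1° with |GP| = 25.4, so P = (-0.04433, 25.40). Z is determined by |PZ| = 34.9 and |ZS| = 34.5 together: it lies at the intersection of circle(P, 34.9) and circle(S, 34.5). With |PS| = 52.59, the foot of the radical line on PS is 26.56 from P and the perpendicular offset is √(34.9² − 26.56²) = 22.64. Taking the right-of-PS solution: Z = (12.27, -7.255).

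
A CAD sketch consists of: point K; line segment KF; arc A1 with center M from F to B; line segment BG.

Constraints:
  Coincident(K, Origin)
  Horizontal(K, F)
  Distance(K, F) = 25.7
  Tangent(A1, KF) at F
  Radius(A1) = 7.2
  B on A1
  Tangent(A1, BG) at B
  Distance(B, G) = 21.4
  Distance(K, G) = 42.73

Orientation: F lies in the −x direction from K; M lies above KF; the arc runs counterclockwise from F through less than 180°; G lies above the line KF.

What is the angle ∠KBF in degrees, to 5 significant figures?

89.002°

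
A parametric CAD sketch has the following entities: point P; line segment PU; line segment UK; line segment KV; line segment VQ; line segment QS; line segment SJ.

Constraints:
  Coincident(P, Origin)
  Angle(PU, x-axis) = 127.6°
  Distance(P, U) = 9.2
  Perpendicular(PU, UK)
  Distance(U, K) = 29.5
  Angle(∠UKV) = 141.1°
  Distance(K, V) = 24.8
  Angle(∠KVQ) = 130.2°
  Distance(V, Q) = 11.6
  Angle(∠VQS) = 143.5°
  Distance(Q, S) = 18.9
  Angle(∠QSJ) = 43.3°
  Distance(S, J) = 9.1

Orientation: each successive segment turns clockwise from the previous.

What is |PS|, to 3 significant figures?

50.7

P is at the origin; PU runs at 127.6° with length 9.2, so U = (-5.61, 7.29). PU is perpendicular to UK, so UK runs at 37.6°; with |UK| = 29.5, K = (17.8, 25.3). ∠UKV = 141.1° gives KV at -1.30° from the x-axis; with |KV| = 24.8, V = (42.6, 24.7). ∠KVQ = 130.2° gives VQ at -51.1° from the x-axis; with |VQ| = 11.6, Q = (49.8, 15.7). ∠VQS = 143.5° gives QS at -87.6° from the x-axis; with |QS| = 18.9, S = (50.6, -3.19). Then |PS| = |S − P| = 50.7.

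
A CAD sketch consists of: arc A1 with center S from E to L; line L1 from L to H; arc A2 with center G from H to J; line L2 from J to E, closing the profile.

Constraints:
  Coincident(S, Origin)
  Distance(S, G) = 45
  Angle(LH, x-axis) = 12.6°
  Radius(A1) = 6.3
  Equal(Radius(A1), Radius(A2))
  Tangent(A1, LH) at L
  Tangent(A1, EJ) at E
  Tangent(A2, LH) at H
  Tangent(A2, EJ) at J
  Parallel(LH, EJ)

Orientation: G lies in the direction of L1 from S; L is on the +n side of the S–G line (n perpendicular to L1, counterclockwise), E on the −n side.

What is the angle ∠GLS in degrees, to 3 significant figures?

82.0°

The slot axis is L1's direction at 12.6°, so u = (cos 12.6°, sin 12.6°) = (0.976, 0.218) and n = (−sin 12.6°, cos 12.6°) = (-0.218, 0.976). S is at the origin and G lies 45.0 along u from S, so G = 45.0·u = (43.9, 9.82). Tangency of A1 to both parallel lines with radius 6.3 puts L and E at S ± 6.3·n: L = (-1.37, 6.15), E = (1.37, -6.15). Then cos ∠GLS = LG·LS / (|LG||LS|), giving 82.0°.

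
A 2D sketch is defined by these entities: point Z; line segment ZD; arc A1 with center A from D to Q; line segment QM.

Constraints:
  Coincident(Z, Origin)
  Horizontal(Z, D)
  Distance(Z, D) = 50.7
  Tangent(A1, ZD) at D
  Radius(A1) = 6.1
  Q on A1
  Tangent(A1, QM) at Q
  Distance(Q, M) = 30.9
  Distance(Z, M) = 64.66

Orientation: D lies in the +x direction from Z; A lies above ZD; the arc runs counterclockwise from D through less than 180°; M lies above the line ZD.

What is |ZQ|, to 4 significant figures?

57.17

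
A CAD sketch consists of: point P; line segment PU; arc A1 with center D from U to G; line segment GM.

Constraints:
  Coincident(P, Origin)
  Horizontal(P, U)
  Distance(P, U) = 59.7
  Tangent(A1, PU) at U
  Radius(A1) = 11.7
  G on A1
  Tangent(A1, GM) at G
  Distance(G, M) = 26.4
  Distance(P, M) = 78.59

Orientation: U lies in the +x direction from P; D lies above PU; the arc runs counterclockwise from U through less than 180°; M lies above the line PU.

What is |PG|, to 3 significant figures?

72.5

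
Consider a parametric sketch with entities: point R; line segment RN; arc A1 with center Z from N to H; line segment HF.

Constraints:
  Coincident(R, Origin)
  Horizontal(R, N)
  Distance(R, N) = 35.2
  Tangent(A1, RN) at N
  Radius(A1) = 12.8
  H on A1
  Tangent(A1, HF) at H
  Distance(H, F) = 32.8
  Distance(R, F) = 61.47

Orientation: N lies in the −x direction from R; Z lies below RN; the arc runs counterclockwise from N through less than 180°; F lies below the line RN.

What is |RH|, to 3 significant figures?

50.2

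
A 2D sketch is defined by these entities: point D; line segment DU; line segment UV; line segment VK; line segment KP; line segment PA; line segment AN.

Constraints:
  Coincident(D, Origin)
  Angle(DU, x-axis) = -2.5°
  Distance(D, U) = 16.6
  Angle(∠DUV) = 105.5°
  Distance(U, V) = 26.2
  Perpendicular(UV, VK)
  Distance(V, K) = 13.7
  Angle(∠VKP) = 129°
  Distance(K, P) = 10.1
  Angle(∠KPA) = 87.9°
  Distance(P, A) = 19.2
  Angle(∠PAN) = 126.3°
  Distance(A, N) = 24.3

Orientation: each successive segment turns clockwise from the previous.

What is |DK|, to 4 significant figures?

30.72

D is at the origin; DU runs at -2.5° with length 16.6, so U = (16.58, -0.7241). ∠DUV = 105.5° gives UV at -77.00° from the x-axis; with |UV| = 26.2, V = (22.48, -26.25). UV ⟂ VK, so VK runs at -167.0°; with |VK| = 13.7, K = (9.129, -29.33). Then |DK| = |K − D| = 30.72.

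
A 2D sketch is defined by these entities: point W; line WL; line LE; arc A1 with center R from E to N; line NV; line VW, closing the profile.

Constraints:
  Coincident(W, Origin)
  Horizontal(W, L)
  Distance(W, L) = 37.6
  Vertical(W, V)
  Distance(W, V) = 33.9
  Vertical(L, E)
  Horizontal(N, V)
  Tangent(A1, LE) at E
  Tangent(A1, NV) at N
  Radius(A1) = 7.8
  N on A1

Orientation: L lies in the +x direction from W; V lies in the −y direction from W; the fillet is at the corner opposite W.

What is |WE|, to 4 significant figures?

45.77

The virtual corner opposite W is at (37.60, -33.90). The tangent condition forces RE to be normal to LE and since A1 is tangent to NV there, RN ⟂ NV, with radius 7.8, so the center R sits 7.8 in from both sides at R = (29.80, -26.10). That places the tangent points at E = (37.60, -26.10) on LE and N = (29.80, -33.90) on NV. Then |WE| = |E − W| = 45.77.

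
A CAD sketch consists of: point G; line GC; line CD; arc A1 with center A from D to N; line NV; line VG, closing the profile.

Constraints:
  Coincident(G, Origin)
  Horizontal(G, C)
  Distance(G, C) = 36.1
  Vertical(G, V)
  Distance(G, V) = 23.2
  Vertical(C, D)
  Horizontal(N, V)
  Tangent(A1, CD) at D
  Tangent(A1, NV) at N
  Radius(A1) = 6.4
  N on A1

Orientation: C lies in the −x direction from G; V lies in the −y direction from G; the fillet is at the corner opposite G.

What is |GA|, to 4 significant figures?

34.12

G is at the origin; G and C share the same y with |GC| = 36.1 and C on the −x side, so C = (-36.10, 0.000). G and V share the same x with |GV| = 23.2 and V on the −y side, so V = (0.000, -23.20). The virtual corner opposite G is at (-36.10, -23.20). A1 meets CD tangentially, so AD is at right angles to CD and tangency of A1 to NV means the radius AN is perpendicular to NV, with radius 6.4, so the center A sits 6.4 in from both sides at A = (-29.70, -16.80). Then |GA| = |A − G| = 34.12.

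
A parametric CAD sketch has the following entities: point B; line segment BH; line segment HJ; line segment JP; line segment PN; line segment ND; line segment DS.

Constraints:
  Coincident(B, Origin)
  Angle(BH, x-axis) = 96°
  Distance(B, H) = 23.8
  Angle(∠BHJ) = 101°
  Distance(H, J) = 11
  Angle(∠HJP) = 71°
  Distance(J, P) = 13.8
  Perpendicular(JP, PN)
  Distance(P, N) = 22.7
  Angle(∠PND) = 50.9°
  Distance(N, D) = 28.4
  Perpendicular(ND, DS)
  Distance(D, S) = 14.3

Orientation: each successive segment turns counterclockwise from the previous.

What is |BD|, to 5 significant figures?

35.464

B is at the origin; BH runs at 96.0° with length 23.8, so H = (-2.4878, 23.670). ∠BHJ = 101.0° gives HJ at 175.00° from the x-axis; with |HJ| = 11.0, J = (-13.446, 24.628). ∠HJP = 71.0° gives JP at -76.000° from the x-axis; with |JP| = 13.8, P = (-10.107, 11.238). The perpendicularity gives PN at right angles to JP, so PN runs at 14.000°; with |PN| = 22.7, N = (11.918, 16.730). ∠PND = 50.9° gives ND at 143.10° from the x-axis; with |ND| = 28.4, D = (-10.793, 33.782). Then |BD| = |D − B| = 35.464.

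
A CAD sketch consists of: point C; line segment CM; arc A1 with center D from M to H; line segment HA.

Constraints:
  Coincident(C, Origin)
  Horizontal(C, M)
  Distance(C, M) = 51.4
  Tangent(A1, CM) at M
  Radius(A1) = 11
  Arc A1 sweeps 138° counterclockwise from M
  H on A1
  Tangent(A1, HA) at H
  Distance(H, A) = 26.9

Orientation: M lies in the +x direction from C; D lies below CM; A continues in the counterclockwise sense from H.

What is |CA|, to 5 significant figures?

74.039

C is at the origin; CM is horizontal with |CM| = 51.4 and M on the +x side, so M = (51.400, 0.0000). A1 meets CM tangentially, so DM is at right angles to CM, so D = M + (0, -11) = (51.400, -11.000). On A1, M sits at bearing 90° from D; a 138° counterclockwise sweep puts H at bearing 228°, so H = D + 11.0·(cos 228°, sin 228°) = (44.040, -19.175). The tangent condition forces DH to be normal to HA, so HA runs along (−sin 228°, cos 228°); with |HA| = 26.9, A = (64.030, -37.174). Then |CA| = |A − C| = 74.039.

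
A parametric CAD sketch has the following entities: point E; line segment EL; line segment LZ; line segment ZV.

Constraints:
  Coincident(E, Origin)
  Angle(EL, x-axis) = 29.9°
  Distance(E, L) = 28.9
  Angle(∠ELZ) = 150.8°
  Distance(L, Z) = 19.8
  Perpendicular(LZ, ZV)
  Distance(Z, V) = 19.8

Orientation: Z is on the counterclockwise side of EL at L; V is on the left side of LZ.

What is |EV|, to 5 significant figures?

45.387

E is at the origin; EL runs at 29.9° with length 28.9, so L = 28.9·(cos 29.9°, sin 29.9°) = (25.053, 14.406). ∠ELZ = 150.8°, so LZ runs at 29.9° + (180° − 150.8°) = 59.100° from the x-axis; with |LZ| = 19.8, Z = L + 19.8·(cos 59.100°, sin 59.100°) = (35.221, 31.396). LZ ⟂ ZV; with |ZV| = 19.8 on the left of LZ, V = Z + 19.8·(-0.85806, 0.51354) = (18.232, 41.564). Then |EV| = |V − E| = 45.387.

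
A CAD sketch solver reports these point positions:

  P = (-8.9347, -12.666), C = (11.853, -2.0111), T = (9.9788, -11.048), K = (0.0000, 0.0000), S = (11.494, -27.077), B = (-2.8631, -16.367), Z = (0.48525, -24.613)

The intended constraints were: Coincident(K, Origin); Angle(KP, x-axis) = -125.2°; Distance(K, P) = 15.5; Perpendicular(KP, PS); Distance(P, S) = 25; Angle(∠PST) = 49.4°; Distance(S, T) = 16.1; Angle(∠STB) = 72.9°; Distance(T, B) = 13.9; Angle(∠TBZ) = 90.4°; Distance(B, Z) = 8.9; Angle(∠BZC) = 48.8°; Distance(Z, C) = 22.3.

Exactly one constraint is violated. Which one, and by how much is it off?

Distance(Z, C) = 22.3 — off by 3.00.

K = (0.00, 0.00) ✓; KP at -125.2° ✓; |KP| = 15.50 ✓; ∠(KP, PS) = 90.00° ✓; |PS| = 25.00 ✓; ∠PST = 49.40° ✓; |ST| = 16.10 ✓; ∠STB = 72.90° ✓; |TB| = 13.90 ✓; ∠TBZ = 90.40° ✓; |BZ| = 8.900 ✓; ∠BZC = 48.80° ✓; |ZC| = 25.30 ✗.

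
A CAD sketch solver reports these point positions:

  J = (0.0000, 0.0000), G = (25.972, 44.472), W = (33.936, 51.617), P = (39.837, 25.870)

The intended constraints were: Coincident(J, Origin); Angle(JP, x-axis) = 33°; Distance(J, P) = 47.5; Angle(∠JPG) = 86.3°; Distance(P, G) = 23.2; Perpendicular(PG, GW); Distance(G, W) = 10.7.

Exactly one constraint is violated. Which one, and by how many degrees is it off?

Perpendicular(PG, GW) — off by 5.20°.

J = (0.00, 0.00) ✓; JP at 33.00° ✓; |JP| = 47.50 ✓; ∠JPG = 86.30° ✓; |PG| = 23.20 ✓; ∠(PG, GW) = 84.80° ✗; |GW| = 10.70 ✓.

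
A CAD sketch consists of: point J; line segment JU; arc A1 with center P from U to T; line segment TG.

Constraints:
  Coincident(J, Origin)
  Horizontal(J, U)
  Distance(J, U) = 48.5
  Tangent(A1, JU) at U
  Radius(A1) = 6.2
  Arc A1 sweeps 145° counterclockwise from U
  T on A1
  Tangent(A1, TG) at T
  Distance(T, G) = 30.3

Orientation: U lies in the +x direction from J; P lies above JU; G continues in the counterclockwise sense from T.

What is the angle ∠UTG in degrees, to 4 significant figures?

107.5°

J is at the origin; J and U share the same y with |JU| = 48.5 and U on the +x side, so U = (48.50, 0.000). Since A1 is tangent to JU there, PU ⟂ JU, so P = U + (0, 6.2) = (48.50, 6.200). On A1, U sits at bearing -90° from P; a 145° counterclockwise sweep puts T at bearing 55°, so T = P + 6.2·(cos 55°, sin 55°) = (52.06, 11.28). The tangent condition forces PT to be normal to TG, so TG runs along (−sin 55°, cos 55°); with |TG| = 30.3, G = (27.24, 28.66). Then cos ∠UTG = TU·TG / (|TU||TG|), giving 107.5°.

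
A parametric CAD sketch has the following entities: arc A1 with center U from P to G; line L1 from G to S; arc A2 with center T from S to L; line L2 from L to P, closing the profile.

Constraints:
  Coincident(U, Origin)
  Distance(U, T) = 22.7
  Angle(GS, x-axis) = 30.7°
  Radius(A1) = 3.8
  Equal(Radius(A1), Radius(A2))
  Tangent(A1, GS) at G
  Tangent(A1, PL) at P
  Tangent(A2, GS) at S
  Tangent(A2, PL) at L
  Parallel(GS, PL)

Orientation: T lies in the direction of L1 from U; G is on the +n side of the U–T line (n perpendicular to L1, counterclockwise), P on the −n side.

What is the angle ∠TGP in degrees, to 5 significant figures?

80.497°

The slot axis is L1's direction at 30.7°, so u = (cos 30.7°, sin 30.7°) = (0.85985, 0.51054) and n = (−sin 30.7°, cos 30.7°) = (-0.51054, 0.85985). U is at the origin and T lies 22.7 along u from U, so T = 22.7·u = (19.519, 11.589). Tangency of A1 to both parallel lines with radius 3.8 puts G and P at U ± 3.8·n: G = (-1.9401, 3.2674), P = (1.9401, -3.2674). Then cos ∠TGP = GT·GP / (|GT||GP|), giving 80.497°.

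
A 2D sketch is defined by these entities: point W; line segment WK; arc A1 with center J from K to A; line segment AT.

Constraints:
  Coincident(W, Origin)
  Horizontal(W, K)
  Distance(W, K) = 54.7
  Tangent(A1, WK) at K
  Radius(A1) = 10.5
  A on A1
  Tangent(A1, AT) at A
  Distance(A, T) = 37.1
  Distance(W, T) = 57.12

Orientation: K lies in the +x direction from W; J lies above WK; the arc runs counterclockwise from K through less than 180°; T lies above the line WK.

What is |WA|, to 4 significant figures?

64.69

Checks: ∠(JK, KW) = 90.00° ✓; |JK| = 10.50 ✓; |JA| = 10.50 ✓; ∠(JA, AT) = 90.00° ✓; |AT| = 37.10 ✓; |WT| = 57.12 ✓.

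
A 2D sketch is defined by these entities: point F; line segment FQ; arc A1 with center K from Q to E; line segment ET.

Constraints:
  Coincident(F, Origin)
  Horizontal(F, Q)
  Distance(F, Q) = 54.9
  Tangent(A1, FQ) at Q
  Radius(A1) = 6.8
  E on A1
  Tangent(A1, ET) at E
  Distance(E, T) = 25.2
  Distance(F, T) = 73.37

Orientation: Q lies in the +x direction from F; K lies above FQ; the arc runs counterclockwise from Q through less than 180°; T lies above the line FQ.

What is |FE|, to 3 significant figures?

61.8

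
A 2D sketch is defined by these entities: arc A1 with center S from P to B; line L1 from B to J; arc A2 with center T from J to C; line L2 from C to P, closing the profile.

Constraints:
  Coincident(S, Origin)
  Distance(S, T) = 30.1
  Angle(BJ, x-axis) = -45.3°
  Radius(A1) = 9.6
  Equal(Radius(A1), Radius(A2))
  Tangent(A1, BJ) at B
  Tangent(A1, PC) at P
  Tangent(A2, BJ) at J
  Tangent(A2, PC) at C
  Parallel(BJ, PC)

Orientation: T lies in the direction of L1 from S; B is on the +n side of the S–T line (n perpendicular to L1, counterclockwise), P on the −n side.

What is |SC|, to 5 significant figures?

31.594

The slot axis is L1's direction at -45.3°, so u = (cos -45.3°, sin -45.3°) = (0.70339, -0.71080) and n = (−sin -45.3°, cos -45.3°) = (0.71080, 0.70339). S is at the origin and T lies 30.1 along u from S, so T = 30.1·u = (21.172, -21.395). Tangency of A1 to both parallel lines with radius 9.6 puts B and P at S ± 9.6·n: B = (6.8237, 6.7526), P = (-6.8237, -6.7526). Equal radii place J and C the same way about T: J = T + 9.6·n = (27.996, -14.642), C = T − 9.6·n = (14.349, -28.148). Then |SC| = |C − S| = 31.594.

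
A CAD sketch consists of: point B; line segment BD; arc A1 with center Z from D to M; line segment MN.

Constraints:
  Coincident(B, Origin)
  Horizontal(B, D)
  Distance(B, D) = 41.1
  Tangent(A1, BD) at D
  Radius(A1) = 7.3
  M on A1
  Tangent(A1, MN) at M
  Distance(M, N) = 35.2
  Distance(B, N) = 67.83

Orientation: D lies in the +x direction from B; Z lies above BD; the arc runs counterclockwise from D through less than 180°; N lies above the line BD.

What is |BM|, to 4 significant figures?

48.68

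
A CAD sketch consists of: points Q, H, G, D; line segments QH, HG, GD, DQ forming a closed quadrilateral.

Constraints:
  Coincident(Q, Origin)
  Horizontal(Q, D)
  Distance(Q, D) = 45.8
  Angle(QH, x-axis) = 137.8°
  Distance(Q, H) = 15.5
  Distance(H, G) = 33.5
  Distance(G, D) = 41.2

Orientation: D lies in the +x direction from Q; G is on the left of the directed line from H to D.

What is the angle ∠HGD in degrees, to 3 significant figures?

102°

Q is at the origin; Q and D share the same y with |QD| = 45.8 and D in +x, so D = (45.8, 0). QH runs at 137.8° with |QH| = 15.5, so H = (-11.5, 10.4). G is determined by |HG| = 33.5 and |GD| = 41.2 together: it lies at the intersection of circle(H, 33.5) and circle(D, 41.2). With |HD| = 58.2, the foot of the radical line on HD is 24.2 from H and the perpendicular offset is √(33.5² − 24.2²) = 23.2. Taking the left-of-HD solution: G = (16.4, 28.9).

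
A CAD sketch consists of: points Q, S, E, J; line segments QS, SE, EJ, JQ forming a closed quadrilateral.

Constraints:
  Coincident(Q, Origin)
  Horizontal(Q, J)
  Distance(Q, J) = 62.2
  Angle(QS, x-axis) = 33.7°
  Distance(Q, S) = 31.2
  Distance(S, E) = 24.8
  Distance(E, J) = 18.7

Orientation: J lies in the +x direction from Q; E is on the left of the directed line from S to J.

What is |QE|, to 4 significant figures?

52.70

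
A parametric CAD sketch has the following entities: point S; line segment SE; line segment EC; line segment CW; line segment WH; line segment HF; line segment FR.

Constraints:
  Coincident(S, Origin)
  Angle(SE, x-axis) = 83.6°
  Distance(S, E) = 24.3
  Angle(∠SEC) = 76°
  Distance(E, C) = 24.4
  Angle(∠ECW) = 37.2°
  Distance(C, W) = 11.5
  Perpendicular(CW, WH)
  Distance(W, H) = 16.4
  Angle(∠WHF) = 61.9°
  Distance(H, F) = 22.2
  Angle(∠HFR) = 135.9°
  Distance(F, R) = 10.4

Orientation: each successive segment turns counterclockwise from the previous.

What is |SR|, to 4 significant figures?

40.43

S is at the origin; SE runs at 83.6° with length 24.3, so E = (2.709, 24.15). ∠SEC = 76.0° gives EC at -172.4° from the x-axis; with |EC| = 24.4, C = (-21.48, 20.92). ∠ECW = 37.2° gives CW at -29.60° from the x-axis; with |CW| = 11.5, W = (-11.48, 15.24). The perpendicularity gives WH at right angles to CW, so WH runs at 60.40°; with |WH| = 16.4, H = (-3.377, 29.50). ∠WHF = 61.9° gives HF at 178.5° from the x-axis; with |HF| = 22.2, F = (-25.57, 30.08). ∠HFR = 135.9° gives FR at -137.4° from the x-axis; with |FR| = 10.4, R = (-33.22, 23.04). Then |SR| = |R − S| = 40.43.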